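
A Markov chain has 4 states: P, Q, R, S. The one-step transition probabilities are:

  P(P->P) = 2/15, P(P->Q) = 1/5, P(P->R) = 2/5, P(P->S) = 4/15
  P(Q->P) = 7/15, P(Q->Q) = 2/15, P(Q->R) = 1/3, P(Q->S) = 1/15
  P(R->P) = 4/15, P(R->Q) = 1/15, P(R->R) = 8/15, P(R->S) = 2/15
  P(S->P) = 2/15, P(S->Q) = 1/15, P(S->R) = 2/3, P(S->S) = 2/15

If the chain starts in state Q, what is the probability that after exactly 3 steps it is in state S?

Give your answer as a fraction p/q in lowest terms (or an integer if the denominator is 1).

Computing P^3 by repeated multiplication:
P^1 =
  P: [2/15, 1/5, 2/5, 4/15]
  Q: [7/15, 2/15, 1/3, 1/15]
  R: [4/15, 1/15, 8/15, 2/15]
  S: [2/15, 1/15, 2/3, 2/15]
P^2 =
  P: [19/75, 22/225, 23/45, 31/225]
  Q: [2/9, 31/225, 34/75, 14/75]
  R: [17/75, 8/75, 113/225, 37/225]
  S: [11/45, 4/45, 13/25, 11/75]
P^3 =
  P: [158/675, 361/3375, 1682/3375, 542/3375]
  Q: [809/3375, 356/3375, 1691/3375, 173/1125]
  R: [796/3375, 13/125, 68/135, 176/1125]
  S: [784/3375, 71/675, 1696/3375, 4/25]

(P^3)[Q -> S] = 173/1125

Answer: 173/1125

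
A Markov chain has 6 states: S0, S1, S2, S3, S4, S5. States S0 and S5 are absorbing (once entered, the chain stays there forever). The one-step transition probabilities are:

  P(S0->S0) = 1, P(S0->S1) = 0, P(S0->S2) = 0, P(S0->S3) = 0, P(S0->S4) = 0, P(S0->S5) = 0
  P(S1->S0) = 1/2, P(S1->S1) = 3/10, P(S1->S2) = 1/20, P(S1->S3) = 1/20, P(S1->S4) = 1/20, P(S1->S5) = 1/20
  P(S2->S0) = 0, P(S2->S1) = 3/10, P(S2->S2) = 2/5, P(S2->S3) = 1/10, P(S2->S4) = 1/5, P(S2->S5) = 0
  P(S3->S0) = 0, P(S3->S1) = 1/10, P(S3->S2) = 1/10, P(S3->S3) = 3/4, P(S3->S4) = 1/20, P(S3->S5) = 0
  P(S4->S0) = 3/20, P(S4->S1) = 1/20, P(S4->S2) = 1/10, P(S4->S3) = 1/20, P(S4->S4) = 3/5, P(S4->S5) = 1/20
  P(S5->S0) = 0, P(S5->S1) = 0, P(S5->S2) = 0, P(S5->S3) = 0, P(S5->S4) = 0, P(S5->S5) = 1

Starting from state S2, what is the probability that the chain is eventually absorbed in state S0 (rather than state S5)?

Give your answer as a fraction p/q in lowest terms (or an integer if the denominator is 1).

Answer: 995/1154

Derivation:
Let a_i = P(absorbed in S0 | start in state i).
Boundary conditions: a_S0 = 1, a_S5 = 0.
For each transient state i, a_i = sum_j P(i->j) * a_j:
  a_S1 = 1/2*a_S0 + 3/10*a_S1 + 1/20*a_S2 + 1/20*a_S3 + 1/20*a_S4 + 1/20*a_S5
  a_S2 = 0*a_S0 + 3/10*a_S1 + 2/5*a_S2 + 1/10*a_S3 + 1/5*a_S4 + 0*a_S5
  a_S3 = 0*a_S0 + 1/10*a_S1 + 1/10*a_S2 + 3/4*a_S3 + 1/20*a_S4 + 0*a_S5
  a_S4 = 3/20*a_S0 + 1/20*a_S1 + 1/10*a_S2 + 1/20*a_S3 + 3/5*a_S4 + 1/20*a_S5

Substituting a_S0 = 1 and a_S5 = 0, rearrange to (I - Q) a = r where r[i] = P(i -> S0):
  [7/10, -1/20, -1/20, -1/20] . (a_S1, a_S2, a_S3, a_S4) = 1/2
  [-3/10, 3/5, -1/10, -1/5] . (a_S1, a_S2, a_S3, a_S4) = 0
  [-1/10, -1/10, 1/4, -1/20] . (a_S1, a_S2, a_S3, a_S4) = 0
  [-1/20, -1/10, -1/20, 2/5] . (a_S1, a_S2, a_S3, a_S4) = 3/20

Solving yields:
  a_S1 = 2067/2308
  a_S2 = 995/1154
  a_S3 = 1997/2308
  a_S4 = 1871/2308

Starting state is S2, so the absorption probability is a_S2 = 995/1154.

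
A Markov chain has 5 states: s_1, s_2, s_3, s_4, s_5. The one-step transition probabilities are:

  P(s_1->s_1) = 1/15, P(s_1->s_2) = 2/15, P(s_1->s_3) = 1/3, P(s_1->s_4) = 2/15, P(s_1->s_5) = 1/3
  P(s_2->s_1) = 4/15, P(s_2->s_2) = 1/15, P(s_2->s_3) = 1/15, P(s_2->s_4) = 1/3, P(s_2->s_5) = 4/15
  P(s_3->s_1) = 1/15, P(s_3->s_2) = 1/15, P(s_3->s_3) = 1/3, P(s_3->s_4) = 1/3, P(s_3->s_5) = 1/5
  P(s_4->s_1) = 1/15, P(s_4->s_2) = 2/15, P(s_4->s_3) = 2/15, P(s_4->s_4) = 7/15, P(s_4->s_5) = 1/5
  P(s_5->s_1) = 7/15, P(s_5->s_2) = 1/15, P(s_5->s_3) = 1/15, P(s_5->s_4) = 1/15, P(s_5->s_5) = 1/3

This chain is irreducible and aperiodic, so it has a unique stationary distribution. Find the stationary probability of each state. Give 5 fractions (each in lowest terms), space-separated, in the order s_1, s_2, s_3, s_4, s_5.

Answer: 6823/35319 56/579 2173/11773 9098/35319 9463/35319

Derivation:
The stationary distribution satisfies pi = pi * P, i.e.:
  pi_s_1 = 1/15*pi_s_1 + 4/15*pi_s_2 + 1/15*pi_s_3 + 1/15*pi_s_4 + 7/15*pi_s_5
  pi_s_2 = 2/15*pi_s_1 + 1/15*pi_s_2 + 1/15*pi_s_3 + 2/15*pi_s_4 + 1/15*pi_s_5
  pi_s_3 = 1/3*pi_s_1 + 1/15*pi_s_2 + 1/3*pi_s_3 + 2/15*pi_s_4 + 1/15*pi_s_5
  pi_s_4 = 2/15*pi_s_1 + 1/3*pi_s_2 + 1/3*pi_s_3 + 7/15*pi_s_4 + 1/15*pi_s_5
  pi_s_5 = 1/3*pi_s_1 + 4/15*pi_s_2 + 1/5*pi_s_3 + 1/5*pi_s_4 + 1/3*pi_s_5
with normalization: pi_s_1 + pi_s_2 + pi_s_3 + pi_s_4 + pi_s_5 = 1.

Using the first 4 balance equations plus normalization, the linear system A*pi = b is:
  [-14/15, 4/15, 1/15, 1/15, 7/15] . pi = 0
  [2/15, -14/15, 1/15, 2/15, 1/15] . pi = 0
  [1/3, 1/15, -2/3, 2/15, 1/15] . pi = 0
  [2/15, 1/3, 1/3, -8/15, 1/15] . pi = 0
  [1, 1, 1, 1, 1] . pi = 1

Solving yields:
  pi_s_1 = 6823/35319
  pi_s_2 = 56/579
  pi_s_3 = 2173/11773
  pi_s_4 = 9098/35319
  pi_s_5 = 9463/35319

Verification (pi * P):
  6823/35319*1/15 + 56/579*4/15 + 2173/11773*1/15 + 9098/35319*1/15 + 9463/35319*7/15 = 6823/35319 = pi_s_1  (ok)
  6823/35319*2/15 + 56/579*1/15 + 2173/11773*1/15 + 9098/35319*2/15 + 9463/35319*1/15 = 56/579 = pi_s_2  (ok)
  6823/35319*1/3 + 56/579*1/15 + 2173/11773*1/3 + 9098/35319*2/15 + 9463/35319*1/15 = 2173/11773 = pi_s_3  (ok)
  6823/35319*2/15 + 56/579*1/3 + 2173/11773*1/3 + 9098/35319*7/15 + 9463/35319*1/15 = 9098/35319 = pi_s_4  (ok)
  6823/35319*1/3 + 56/579*4/15 + 2173/11773*1/5 + 9098/35319*1/5 + 9463/35319*1/3 = 9463/35319 = pi_s_5  (ok)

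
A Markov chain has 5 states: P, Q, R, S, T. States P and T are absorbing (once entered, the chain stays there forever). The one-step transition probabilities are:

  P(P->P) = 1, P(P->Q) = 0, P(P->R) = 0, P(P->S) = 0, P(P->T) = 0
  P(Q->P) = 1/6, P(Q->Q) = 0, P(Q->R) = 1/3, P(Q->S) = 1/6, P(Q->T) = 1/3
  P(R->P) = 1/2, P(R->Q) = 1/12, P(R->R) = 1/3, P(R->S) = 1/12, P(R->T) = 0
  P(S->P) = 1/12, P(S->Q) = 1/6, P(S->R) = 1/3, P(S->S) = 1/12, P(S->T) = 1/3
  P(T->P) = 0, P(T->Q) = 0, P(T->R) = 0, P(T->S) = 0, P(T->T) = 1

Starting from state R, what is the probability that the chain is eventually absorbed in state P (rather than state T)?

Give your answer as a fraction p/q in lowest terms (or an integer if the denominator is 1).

Let a_i = P(absorbed in P | start in state i).
Boundary conditions: a_P = 1, a_T = 0.
For each transient state i, a_i = sum_j P(i->j) * a_j:
  a_Q = 1/6*a_P + 0*a_Q + 1/3*a_R + 1/6*a_S + 1/3*a_T
  a_R = 1/2*a_P + 1/12*a_Q + 1/3*a_R + 1/12*a_S + 0*a_T
  a_S = 1/12*a_P + 1/6*a_Q + 1/3*a_R + 1/12*a_S + 1/3*a_T

Substituting a_P = 1 and a_T = 0, rearrange to (I - Q) a = r where r[i] = P(i -> P):
  [1, -1/3, -1/6] . (a_Q, a_R, a_S) = 1/6
  [-1/12, 2/3, -1/12] . (a_Q, a_R, a_S) = 1/2
  [-1/6, -1/3, 11/12] . (a_Q, a_R, a_S) = 1/12

Solving yields:
  a_Q = 125/229
  a_R = 202/229
  a_S = 117/229

Starting state is R, so the absorption probability is a_R = 202/229.

Answer: 202/229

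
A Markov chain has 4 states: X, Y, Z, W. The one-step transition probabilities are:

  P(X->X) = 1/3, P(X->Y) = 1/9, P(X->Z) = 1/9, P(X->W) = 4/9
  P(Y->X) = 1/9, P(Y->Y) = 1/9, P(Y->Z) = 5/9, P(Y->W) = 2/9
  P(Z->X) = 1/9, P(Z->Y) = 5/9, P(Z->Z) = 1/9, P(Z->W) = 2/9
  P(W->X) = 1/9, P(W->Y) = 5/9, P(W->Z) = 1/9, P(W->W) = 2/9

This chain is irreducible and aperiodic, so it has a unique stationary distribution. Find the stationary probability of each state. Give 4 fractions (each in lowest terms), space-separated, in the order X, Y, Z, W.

Answer: 1/7 31/91 215/819 16/63

Derivation:
The stationary distribution satisfies pi = pi * P, i.e.:
  pi_X = 1/3*pi_X + 1/9*pi_Y + 1/9*pi_Z + 1/9*pi_W
  pi_Y = 1/9*pi_X + 1/9*pi_Y + 5/9*pi_Z + 5/9*pi_W
  pi_Z = 1/9*pi_X + 5/9*pi_Y + 1/9*pi_Z + 1/9*pi_W
  pi_W = 4/9*pi_X + 2/9*pi_Y + 2/9*pi_Z + 2/9*pi_W
with normalization: pi_X + pi_Y + pi_Z + pi_W = 1.

Using the first 3 balance equations plus normalization, the linear system A*pi = b is:
  [-2/3, 1/9, 1/9, 1/9] . pi = 0
  [1/9, -8/9, 5/9, 5/9] . pi = 0
  [1/9, 5/9, -8/9, 1/9] . pi = 0
  [1, 1, 1, 1] . pi = 1

Solving yields:
  pi_X = 1/7
  pi_Y = 31/91
  pi_Z = 215/819
  pi_W = 16/63

Verification (pi * P):
  1/7*1/3 + 31/91*1/9 + 215/819*1/9 + 16/63*1/9 = 1/7 = pi_X  (ok)
  1/7*1/9 + 31/91*1/9 + 215/819*5/9 + 16/63*5/9 = 31/91 = pi_Y  (ok)
  1/7*1/9 + 31/91*5/9 + 215/819*1/9 + 16/63*1/9 = 215/819 = pi_Z  (ok)
  1/7*4/9 + 31/91*2/9 + 215/819*2/9 + 16/63*2/9 = 16/63 = pi_W  (ok)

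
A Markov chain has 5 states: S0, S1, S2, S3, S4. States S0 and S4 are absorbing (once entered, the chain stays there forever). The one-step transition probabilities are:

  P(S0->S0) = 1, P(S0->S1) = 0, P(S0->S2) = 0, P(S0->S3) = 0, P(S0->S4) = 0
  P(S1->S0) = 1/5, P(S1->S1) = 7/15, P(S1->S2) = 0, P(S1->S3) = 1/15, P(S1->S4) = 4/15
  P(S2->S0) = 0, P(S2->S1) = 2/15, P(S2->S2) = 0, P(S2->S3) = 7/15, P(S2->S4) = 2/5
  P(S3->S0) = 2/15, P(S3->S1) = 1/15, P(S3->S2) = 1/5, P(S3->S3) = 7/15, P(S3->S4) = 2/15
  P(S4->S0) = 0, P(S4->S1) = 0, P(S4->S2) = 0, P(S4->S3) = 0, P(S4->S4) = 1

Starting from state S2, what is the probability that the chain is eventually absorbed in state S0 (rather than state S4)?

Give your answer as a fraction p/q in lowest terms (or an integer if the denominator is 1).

Let a_i = P(absorbed in S0 | start in state i).
Boundary conditions: a_S0 = 1, a_S4 = 0.
For each transient state i, a_i = sum_j P(i->j) * a_j:
  a_S1 = 1/5*a_S0 + 7/15*a_S1 + 0*a_S2 + 1/15*a_S3 + 4/15*a_S4
  a_S2 = 0*a_S0 + 2/15*a_S1 + 0*a_S2 + 7/15*a_S3 + 2/5*a_S4
  a_S3 = 2/15*a_S0 + 1/15*a_S1 + 1/5*a_S2 + 7/15*a_S3 + 2/15*a_S4

Substituting a_S0 = 1 and a_S4 = 0, rearrange to (I - Q) a = r where r[i] = P(i -> S0):
  [8/15, 0, -1/15] . (a_S1, a_S2, a_S3) = 1/5
  [-2/15, 1, -7/15] . (a_S1, a_S2, a_S3) = 0
  [-1/15, -1/5, 8/15] . (a_S1, a_S2, a_S3) = 2/15

Solving yields:
  a_S1 = 109/257
  a_S2 = 185/771
  a_S3 = 101/257

Starting state is S2, so the absorption probability is a_S2 = 185/771.

Answer: 185/771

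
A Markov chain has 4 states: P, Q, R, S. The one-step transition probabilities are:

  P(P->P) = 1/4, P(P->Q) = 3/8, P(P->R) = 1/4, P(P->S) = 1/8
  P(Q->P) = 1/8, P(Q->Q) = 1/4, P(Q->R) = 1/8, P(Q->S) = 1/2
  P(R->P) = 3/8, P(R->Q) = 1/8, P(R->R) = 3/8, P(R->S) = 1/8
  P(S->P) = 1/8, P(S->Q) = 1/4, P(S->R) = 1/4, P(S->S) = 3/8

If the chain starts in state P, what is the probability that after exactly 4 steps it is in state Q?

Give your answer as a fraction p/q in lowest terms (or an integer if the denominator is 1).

Computing P^4 by repeated multiplication:
P^1 =
  P: [1/4, 3/8, 1/4, 1/8]
  Q: [1/8, 1/4, 1/8, 1/2]
  R: [3/8, 1/8, 3/8, 1/8]
  S: [1/8, 1/4, 1/4, 3/8]
P^2 =
  P: [7/32, 1/4, 15/64, 19/64]
  Q: [11/64, 1/4, 15/64, 11/32]
  R: [17/64, 1/4, 9/32, 13/64]
  S: [13/64, 15/64, 1/4, 5/16]
P^3 =
  P: [27/128, 127/512, 127/512, 75/256]
  Q: [105/512, 31/128, 127/512, 39/128]
  R: [117/512, 127/512, 65/256, 69/256]
  S: [109/512, 125/512, 129/512, 149/512]
P^4 =
  P: [437/2048, 1005/4096, 1/4, 1193/4096]
  Q: [871/4096, 501/2048, 1027/4096, 299/1024]
  R: [889/4096, 1011/4096, 1027/4096, 1169/4096]
  S: [879/4096, 251/1024, 257/1024, 1185/4096]

(P^4)[P -> Q] = 1005/4096

Answer: 1005/4096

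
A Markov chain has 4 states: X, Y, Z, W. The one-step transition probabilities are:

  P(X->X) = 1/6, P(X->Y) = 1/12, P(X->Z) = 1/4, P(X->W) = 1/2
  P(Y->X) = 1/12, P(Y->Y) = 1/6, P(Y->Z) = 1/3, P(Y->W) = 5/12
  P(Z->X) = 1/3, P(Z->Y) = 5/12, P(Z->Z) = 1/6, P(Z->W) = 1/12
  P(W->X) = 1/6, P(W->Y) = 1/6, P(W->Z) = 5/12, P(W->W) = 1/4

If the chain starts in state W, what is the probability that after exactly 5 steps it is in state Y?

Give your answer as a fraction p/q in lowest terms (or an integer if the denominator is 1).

Answer: 27847/124416

Derivation:
Computing P^5 by repeated multiplication:
P^1 =
  X: [1/6, 1/12, 1/4, 1/2]
  Y: [1/12, 1/6, 1/3, 5/12]
  Z: [1/3, 5/12, 1/6, 1/12]
  W: [1/6, 1/6, 5/12, 1/4]
P^2 =
  X: [29/144, 31/144, 23/72, 19/72]
  Y: [5/24, 35/144, 11/36, 35/144]
  Z: [23/144, 13/72, 41/144, 3/8]
  W: [2/9, 37/144, 13/48, 1/4]
P^3 =
  X: [349/1728, 397/1728, 493/1728, 163/576]
  Y: [341/1728, 65/288, 493/1728, 7/24]
  Z: [43/216, 97/432, 175/576, 157/576]
  W: [329/1728, 373/1728, 251/864, 131/432]
P^4 =
  X: [4045/20736, 2293/10368, 337/1152, 671/2304]
  Y: [1013/5184, 2297/10368, 6089/20736, 6001/20736]
  Z: [2059/10368, 4687/20736, 5989/20736, 2971/10368]
  W: [4087/20736, 4633/20736, 6103/20736, 73/256]
P^5 =
  X: [24509/124416, 55625/248832, 36403/124416, 71383/248832]
  Y: [511/2592, 55687/248832, 72715/248832, 35687/124416]
  Z: [48763/248832, 55321/248832, 36395/124416, 11993/41472]
  W: [49045/248832, 27847/124416, 6047/20736, 23843/82944]

(P^5)[W -> Y] = 27847/124416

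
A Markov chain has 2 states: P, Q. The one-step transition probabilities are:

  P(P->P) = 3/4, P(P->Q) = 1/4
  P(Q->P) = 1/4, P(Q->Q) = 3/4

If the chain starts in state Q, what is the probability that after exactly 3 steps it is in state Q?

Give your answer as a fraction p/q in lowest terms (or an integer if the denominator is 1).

Computing P^3 by repeated multiplication:
P^1 =
  P: [3/4, 1/4]
  Q: [1/4, 3/4]
P^2 =
  P: [5/8, 3/8]
  Q: [3/8, 5/8]
P^3 =
  P: [9/16, 7/16]
  Q: [7/16, 9/16]

(P^3)[Q -> Q] = 9/16

Answer: 9/16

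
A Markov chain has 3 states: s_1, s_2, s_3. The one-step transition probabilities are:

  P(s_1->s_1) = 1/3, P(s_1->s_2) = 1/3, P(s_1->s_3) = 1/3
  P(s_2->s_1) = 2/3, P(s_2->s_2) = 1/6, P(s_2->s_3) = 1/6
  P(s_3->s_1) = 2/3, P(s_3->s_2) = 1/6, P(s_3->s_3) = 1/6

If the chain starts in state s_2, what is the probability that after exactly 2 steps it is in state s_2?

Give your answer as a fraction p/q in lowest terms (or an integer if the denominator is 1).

Answer: 5/18

Derivation:
Computing P^2 by repeated multiplication:
P^1 =
  s_1: [1/3, 1/3, 1/3]
  s_2: [2/3, 1/6, 1/6]
  s_3: [2/3, 1/6, 1/6]
P^2 =
  s_1: [5/9, 2/9, 2/9]
  s_2: [4/9, 5/18, 5/18]
  s_3: [4/9, 5/18, 5/18]

(P^2)[s_2 -> s_2] = 5/18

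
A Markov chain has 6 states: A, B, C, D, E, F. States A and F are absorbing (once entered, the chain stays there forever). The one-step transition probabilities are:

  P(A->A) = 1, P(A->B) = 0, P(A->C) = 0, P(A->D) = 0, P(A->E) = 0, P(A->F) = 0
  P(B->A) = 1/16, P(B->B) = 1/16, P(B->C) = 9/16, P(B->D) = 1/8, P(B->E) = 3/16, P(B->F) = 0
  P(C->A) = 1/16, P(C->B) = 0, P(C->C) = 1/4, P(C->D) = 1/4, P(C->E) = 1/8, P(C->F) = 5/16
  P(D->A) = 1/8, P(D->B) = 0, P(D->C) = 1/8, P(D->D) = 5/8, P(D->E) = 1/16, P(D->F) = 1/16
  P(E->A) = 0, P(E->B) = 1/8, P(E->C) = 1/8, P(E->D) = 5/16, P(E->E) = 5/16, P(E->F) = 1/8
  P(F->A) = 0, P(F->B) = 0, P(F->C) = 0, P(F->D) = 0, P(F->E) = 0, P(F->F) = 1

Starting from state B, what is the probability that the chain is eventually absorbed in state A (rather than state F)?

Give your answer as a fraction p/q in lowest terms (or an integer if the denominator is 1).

Let a_i = P(absorbed in A | start in state i).
Boundary conditions: a_A = 1, a_F = 0.
For each transient state i, a_i = sum_j P(i->j) * a_j:
  a_B = 1/16*a_A + 1/16*a_B + 9/16*a_C + 1/8*a_D + 3/16*a_E + 0*a_F
  a_C = 1/16*a_A + 0*a_B + 1/4*a_C + 1/4*a_D + 1/8*a_E + 5/16*a_F
  a_D = 1/8*a_A + 0*a_B + 1/8*a_C + 5/8*a_D + 1/16*a_E + 1/16*a_F
  a_E = 0*a_A + 1/8*a_B + 1/8*a_C + 5/16*a_D + 5/16*a_E + 1/8*a_F

Substituting a_A = 1 and a_F = 0, rearrange to (I - Q) a = r where r[i] = P(i -> A):
  [15/16, -9/16, -1/8, -3/16] . (a_B, a_C, a_D, a_E) = 1/16
  [0, 3/4, -1/4, -1/8] . (a_B, a_C, a_D, a_E) = 1/16
  [0, -1/8, 3/8, -1/16] . (a_B, a_C, a_D, a_E) = 1/8
  [-1/8, -1/8, -5/16, 11/16] . (a_B, a_C, a_D, a_E) = 0

Solving yields:
  a_B = 3147/8144
  a_C = 2495/8144
  a_D = 2011/4072
  a_E = 1427/4072

Starting state is B, so the absorption probability is a_B = 3147/8144.

Answer: 3147/8144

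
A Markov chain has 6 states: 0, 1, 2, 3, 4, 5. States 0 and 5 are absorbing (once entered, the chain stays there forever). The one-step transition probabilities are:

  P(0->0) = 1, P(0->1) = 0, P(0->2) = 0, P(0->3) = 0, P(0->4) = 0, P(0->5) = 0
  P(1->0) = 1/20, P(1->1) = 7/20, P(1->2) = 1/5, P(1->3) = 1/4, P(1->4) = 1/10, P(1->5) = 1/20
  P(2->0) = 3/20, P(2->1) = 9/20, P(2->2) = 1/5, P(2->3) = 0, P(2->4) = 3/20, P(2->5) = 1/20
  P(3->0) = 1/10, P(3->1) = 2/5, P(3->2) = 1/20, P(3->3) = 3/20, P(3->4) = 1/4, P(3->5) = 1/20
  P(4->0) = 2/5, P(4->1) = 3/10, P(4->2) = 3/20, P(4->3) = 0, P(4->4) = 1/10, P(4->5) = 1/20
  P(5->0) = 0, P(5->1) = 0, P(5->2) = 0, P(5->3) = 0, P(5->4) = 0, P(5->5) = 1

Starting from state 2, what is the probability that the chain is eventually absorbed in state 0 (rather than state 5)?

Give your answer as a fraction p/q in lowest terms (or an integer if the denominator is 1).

Let a_i = P(absorbed in 0 | start in state i).
Boundary conditions: a_0 = 1, a_5 = 0.
For each transient state i, a_i = sum_j P(i->j) * a_j:
  a_1 = 1/20*a_0 + 7/20*a_1 + 1/5*a_2 + 1/4*a_3 + 1/10*a_4 + 1/20*a_5
  a_2 = 3/20*a_0 + 9/20*a_1 + 1/5*a_2 + 0*a_3 + 3/20*a_4 + 1/20*a_5
  a_3 = 1/10*a_0 + 2/5*a_1 + 1/20*a_2 + 3/20*a_3 + 1/4*a_4 + 1/20*a_5
  a_4 = 2/5*a_0 + 3/10*a_1 + 3/20*a_2 + 0*a_3 + 1/10*a_4 + 1/20*a_5

Substituting a_0 = 1 and a_5 = 0, rearrange to (I - Q) a = r where r[i] = P(i -> 0):
  [13/20, -1/5, -1/4, -1/10] . (a_1, a_2, a_3, a_4) = 1/20
  [-9/20, 4/5, 0, -3/20] . (a_1, a_2, a_3, a_4) = 3/20
  [-2/5, -1/20, 17/20, -1/4] . (a_1, a_2, a_3, a_4) = 1/10
  [-3/10, -3/20, 0, 9/10] . (a_1, a_2, a_3, a_4) = 2/5

Solving yields:
  a_1 = 10655/15051
  a_2 = 3694/5017
  a_3 = 3664/5017
  a_4 = 12088/15051

Starting state is 2, so the absorption probability is a_2 = 3694/5017.

Answer: 3694/5017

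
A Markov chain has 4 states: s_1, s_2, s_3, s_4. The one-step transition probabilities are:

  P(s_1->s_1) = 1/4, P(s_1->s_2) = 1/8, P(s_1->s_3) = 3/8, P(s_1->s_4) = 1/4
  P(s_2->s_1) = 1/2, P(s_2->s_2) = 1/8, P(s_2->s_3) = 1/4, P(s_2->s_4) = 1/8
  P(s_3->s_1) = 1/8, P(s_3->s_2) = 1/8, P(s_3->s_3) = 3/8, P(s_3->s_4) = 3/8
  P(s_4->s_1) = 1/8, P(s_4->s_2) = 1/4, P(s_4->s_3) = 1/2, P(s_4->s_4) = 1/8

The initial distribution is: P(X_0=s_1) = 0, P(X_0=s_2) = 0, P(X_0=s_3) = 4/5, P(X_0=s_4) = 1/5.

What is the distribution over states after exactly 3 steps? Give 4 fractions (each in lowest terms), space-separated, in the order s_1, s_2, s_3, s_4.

Answer: 271/1280 397/2560 123/320 637/2560

Derivation:
Propagating the distribution step by step (d_{t+1} = d_t * P):
d_0 = (s_1=0, s_2=0, s_3=4/5, s_4=1/5)
  d_1[s_1] = 0*1/4 + 0*1/2 + 4/5*1/8 + 1/5*1/8 = 1/8
  d_1[s_2] = 0*1/8 + 0*1/8 + 4/5*1/8 + 1/5*1/4 = 3/20
  d_1[s_3] = 0*3/8 + 0*1/4 + 4/5*3/8 + 1/5*1/2 = 2/5
  d_1[s_4] = 0*1/4 + 0*1/8 + 4/5*3/8 + 1/5*1/8 = 13/40
d_1 = (s_1=1/8, s_2=3/20, s_3=2/5, s_4=13/40)
  d_2[s_1] = 1/8*1/4 + 3/20*1/2 + 2/5*1/8 + 13/40*1/8 = 63/320
  d_2[s_2] = 1/8*1/8 + 3/20*1/8 + 2/5*1/8 + 13/40*1/4 = 53/320
  d_2[s_3] = 1/8*3/8 + 3/20*1/4 + 2/5*3/8 + 13/40*1/2 = 127/320
  d_2[s_4] = 1/8*1/4 + 3/20*1/8 + 2/5*3/8 + 13/40*1/8 = 77/320
d_2 = (s_1=63/320, s_2=53/320, s_3=127/320, s_4=77/320)
  d_3[s_1] = 63/320*1/4 + 53/320*1/2 + 127/320*1/8 + 77/320*1/8 = 271/1280
  d_3[s_2] = 63/320*1/8 + 53/320*1/8 + 127/320*1/8 + 77/320*1/4 = 397/2560
  d_3[s_3] = 63/320*3/8 + 53/320*1/4 + 127/320*3/8 + 77/320*1/2 = 123/320
  d_3[s_4] = 63/320*1/4 + 53/320*1/8 + 127/320*3/8 + 77/320*1/8 = 637/2560
d_3 = (s_1=271/1280, s_2=397/2560, s_3=123/320, s_4=637/2560)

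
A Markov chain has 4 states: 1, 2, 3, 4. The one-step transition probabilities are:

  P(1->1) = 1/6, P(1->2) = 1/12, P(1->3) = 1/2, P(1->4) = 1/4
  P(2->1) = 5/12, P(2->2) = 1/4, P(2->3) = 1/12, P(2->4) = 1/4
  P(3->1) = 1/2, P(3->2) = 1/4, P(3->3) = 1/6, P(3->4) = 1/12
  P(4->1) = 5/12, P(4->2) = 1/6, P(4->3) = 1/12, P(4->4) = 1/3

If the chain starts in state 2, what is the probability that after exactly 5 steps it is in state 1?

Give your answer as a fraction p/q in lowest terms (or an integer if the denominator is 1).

Answer: 5459/15552

Derivation:
Computing P^5 by repeated multiplication:
P^1 =
  1: [1/6, 1/12, 1/2, 1/4]
  2: [5/12, 1/4, 1/12, 1/4]
  3: [1/2, 1/4, 1/6, 1/12]
  4: [5/12, 1/6, 1/12, 1/3]
P^2 =
  1: [5/12, 29/144, 7/36, 3/16]
  2: [23/72, 23/144, 19/72, 37/144]
  3: [11/36, 23/144, 11/36, 11/48]
  4: [23/72, 11/72, 19/72, 19/72]
P^3 =
  1: [71/216, 95/576, 59/216, 403/1728]
  2: [155/432, 101/576, 103/432, 131/576]
  3: [79/216, 311/1728, 17/72, 377/1728]
  4: [155/432, 151/864, 103/432, 197/864]
P^4 =
  1: [463/1296, 45/256, 35/144, 4643/20736]
  2: [899/2592, 3551/20736, 655/2592, 4753/20736]
  3: [149/432, 1181/6912, 331/1296, 4745/20736]
  4: [899/2592, 1775/10368, 655/2592, 2377/10368]
P^5 =
  1: [901/2592, 42749/248832, 1963/7776, 56771/248832]
  2: [5459/15552, 14357/82944, 3871/15552, 18827/82944]
  3: [2735/7776, 43159/248832, 1931/7776, 18787/82944]
  4: [5459/15552, 21535/124416, 3871/15552, 28241/124416]

(P^5)[2 -> 1] = 5459/15552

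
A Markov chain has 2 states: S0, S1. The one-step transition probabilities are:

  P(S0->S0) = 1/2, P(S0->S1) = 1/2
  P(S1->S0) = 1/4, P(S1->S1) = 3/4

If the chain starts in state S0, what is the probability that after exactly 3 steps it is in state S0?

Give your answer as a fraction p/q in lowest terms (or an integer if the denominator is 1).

Answer: 11/32

Derivation:
Computing P^3 by repeated multiplication:
P^1 =
  S0: [1/2, 1/2]
  S1: [1/4, 3/4]
P^2 =
  S0: [3/8, 5/8]
  S1: [5/16, 11/16]
P^3 =
  S0: [11/32, 21/32]
  S1: [21/64, 43/64]

(P^3)[S0 -> S0] = 11/32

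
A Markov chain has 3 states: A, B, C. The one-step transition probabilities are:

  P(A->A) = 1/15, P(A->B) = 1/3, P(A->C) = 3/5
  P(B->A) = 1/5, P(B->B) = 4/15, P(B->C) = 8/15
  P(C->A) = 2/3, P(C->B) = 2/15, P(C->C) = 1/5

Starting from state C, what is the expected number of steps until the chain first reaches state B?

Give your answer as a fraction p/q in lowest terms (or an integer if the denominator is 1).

Let h_i = expected steps to first reach B from state i.
Boundary: h_B = 0.
First-step equations for the other states:
  h_A = 1 + 1/15*h_A + 1/3*h_B + 3/5*h_C
  h_C = 1 + 2/3*h_A + 2/15*h_B + 1/5*h_C

Substituting h_B = 0 and rearranging gives the linear system (I - Q) h = 1:
  [14/15, -3/5] . (h_A, h_C) = 1
  [-2/3, 4/5] . (h_A, h_C) = 1

Solving yields:
  h_A = 105/26
  h_C = 60/13

Starting state is C, so the expected hitting time is h_C = 60/13.

Answer: 60/13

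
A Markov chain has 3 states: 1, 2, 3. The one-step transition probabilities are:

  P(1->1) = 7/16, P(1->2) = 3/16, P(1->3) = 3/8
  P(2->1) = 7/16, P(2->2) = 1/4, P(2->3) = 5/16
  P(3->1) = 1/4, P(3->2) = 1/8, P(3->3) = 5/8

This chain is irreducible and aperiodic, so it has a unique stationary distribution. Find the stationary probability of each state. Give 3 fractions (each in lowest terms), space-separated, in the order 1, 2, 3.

The stationary distribution satisfies pi = pi * P, i.e.:
  pi_1 = 7/16*pi_1 + 7/16*pi_2 + 1/4*pi_3
  pi_2 = 3/16*pi_1 + 1/4*pi_2 + 1/8*pi_3
  pi_3 = 3/8*pi_1 + 5/16*pi_2 + 5/8*pi_3
with normalization: pi_1 + pi_2 + pi_3 = 1.

Using the first 2 balance equations plus normalization, the linear system A*pi = b is:
  [-9/16, 7/16, 1/4] . pi = 0
  [3/16, -3/4, 1/8] . pi = 0
  [1, 1, 1] . pi = 1

Solving yields:
  pi_1 = 62/179
  pi_2 = 30/179
  pi_3 = 87/179

Verification (pi * P):
  62/179*7/16 + 30/179*7/16 + 87/179*1/4 = 62/179 = pi_1  (ok)
  62/179*3/16 + 30/179*1/4 + 87/179*1/8 = 30/179 = pi_2  (ok)
  62/179*3/8 + 30/179*5/16 + 87/179*5/8 = 87/179 = pi_3  (ok)

Answer: 62/179 30/179 87/179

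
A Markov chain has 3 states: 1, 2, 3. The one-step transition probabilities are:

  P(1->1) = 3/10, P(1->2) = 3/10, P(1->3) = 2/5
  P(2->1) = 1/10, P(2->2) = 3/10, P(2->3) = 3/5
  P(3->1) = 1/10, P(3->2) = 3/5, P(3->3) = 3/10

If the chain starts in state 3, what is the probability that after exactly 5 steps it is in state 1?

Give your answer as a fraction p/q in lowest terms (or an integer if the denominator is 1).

Computing P^5 by repeated multiplication:
P^1 =
  1: [3/10, 3/10, 2/5]
  2: [1/10, 3/10, 3/5]
  3: [1/10, 3/5, 3/10]
P^2 =
  1: [4/25, 21/50, 21/50]
  2: [3/25, 12/25, 2/5]
  3: [3/25, 39/100, 49/100]
P^3 =
  1: [33/250, 213/500, 221/500]
  2: [31/250, 21/50, 57/125]
  3: [31/250, 447/1000, 429/1000]
P^4 =
  1: [79/625, 2163/5000, 441/1000]
  2: [78/625, 273/625, 274/625]
  3: [78/625, 4287/10000, 893/2000]
P^5 =
  1: [783/6250, 4323/10000, 22121/50000]
  2: [781/6250, 2697/6250, 1386/3125]
  3: [781/6250, 8679/20000, 44109/100000]

(P^5)[3 -> 1] = 781/6250

Answer: 781/6250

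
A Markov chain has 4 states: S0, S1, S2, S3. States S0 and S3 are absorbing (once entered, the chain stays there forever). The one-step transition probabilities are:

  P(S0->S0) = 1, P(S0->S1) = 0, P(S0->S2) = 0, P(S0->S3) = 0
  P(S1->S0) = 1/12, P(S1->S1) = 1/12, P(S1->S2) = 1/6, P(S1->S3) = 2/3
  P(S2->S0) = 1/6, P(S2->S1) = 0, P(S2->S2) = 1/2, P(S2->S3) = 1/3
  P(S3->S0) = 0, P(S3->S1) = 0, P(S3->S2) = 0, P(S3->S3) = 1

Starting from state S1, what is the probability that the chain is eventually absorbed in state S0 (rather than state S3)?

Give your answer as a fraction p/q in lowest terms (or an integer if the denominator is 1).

Answer: 5/33

Derivation:
Let a_i = P(absorbed in S0 | start in state i).
Boundary conditions: a_S0 = 1, a_S3 = 0.
For each transient state i, a_i = sum_j P(i->j) * a_j:
  a_S1 = 1/12*a_S0 + 1/12*a_S1 + 1/6*a_S2 + 2/3*a_S3
  a_S2 = 1/6*a_S0 + 0*a_S1 + 1/2*a_S2 + 1/3*a_S3

Substituting a_S0 = 1 and a_S3 = 0, rearrange to (I - Q) a = r where r[i] = P(i -> S0):
  [11/12, -1/6] . (a_S1, a_S2) = 1/12
  [0, 1/2] . (a_S1, a_S2) = 1/6

Solving yields:
  a_S1 = 5/33
  a_S2 = 1/3

Starting state is S1, so the absorption probability is a_S1 = 5/33.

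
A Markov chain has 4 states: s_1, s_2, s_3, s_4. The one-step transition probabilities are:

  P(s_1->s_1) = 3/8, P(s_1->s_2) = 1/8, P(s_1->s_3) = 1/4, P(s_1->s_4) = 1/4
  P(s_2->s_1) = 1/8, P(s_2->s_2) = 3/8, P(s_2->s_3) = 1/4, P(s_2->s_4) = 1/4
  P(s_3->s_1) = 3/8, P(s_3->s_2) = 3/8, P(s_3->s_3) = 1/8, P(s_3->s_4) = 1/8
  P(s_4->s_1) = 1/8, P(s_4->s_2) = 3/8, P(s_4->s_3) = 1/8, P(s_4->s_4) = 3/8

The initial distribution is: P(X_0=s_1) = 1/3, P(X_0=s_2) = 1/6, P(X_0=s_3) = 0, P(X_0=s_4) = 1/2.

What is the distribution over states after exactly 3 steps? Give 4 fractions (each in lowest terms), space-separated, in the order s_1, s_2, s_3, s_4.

Propagating the distribution step by step (d_{t+1} = d_t * P):
d_0 = (s_1=1/3, s_2=1/6, s_3=0, s_4=1/2)
  d_1[s_1] = 1/3*3/8 + 1/6*1/8 + 0*3/8 + 1/2*1/8 = 5/24
  d_1[s_2] = 1/3*1/8 + 1/6*3/8 + 0*3/8 + 1/2*3/8 = 7/24
  d_1[s_3] = 1/3*1/4 + 1/6*1/4 + 0*1/8 + 1/2*1/8 = 3/16
  d_1[s_4] = 1/3*1/4 + 1/6*1/4 + 0*1/8 + 1/2*3/8 = 5/16
d_1 = (s_1=5/24, s_2=7/24, s_3=3/16, s_4=5/16)
  d_2[s_1] = 5/24*3/8 + 7/24*1/8 + 3/16*3/8 + 5/16*1/8 = 43/192
  d_2[s_2] = 5/24*1/8 + 7/24*3/8 + 3/16*3/8 + 5/16*3/8 = 31/96
  d_2[s_3] = 5/24*1/4 + 7/24*1/4 + 3/16*1/8 + 5/16*1/8 = 3/16
  d_2[s_4] = 5/24*1/4 + 7/24*1/4 + 3/16*1/8 + 5/16*3/8 = 17/64
d_2 = (s_1=43/192, s_2=31/96, s_3=3/16, s_4=17/64)
  d_3[s_1] = 43/192*3/8 + 31/96*1/8 + 3/16*3/8 + 17/64*1/8 = 175/768
  d_3[s_2] = 43/192*1/8 + 31/96*3/8 + 3/16*3/8 + 17/64*3/8 = 245/768
  d_3[s_3] = 43/192*1/4 + 31/96*1/4 + 3/16*1/8 + 17/64*1/8 = 99/512
  d_3[s_4] = 43/192*1/4 + 31/96*1/4 + 3/16*1/8 + 17/64*3/8 = 133/512
d_3 = (s_1=175/768, s_2=245/768, s_3=99/512, s_4=133/512)

Answer: 175/768 245/768 99/512 133/512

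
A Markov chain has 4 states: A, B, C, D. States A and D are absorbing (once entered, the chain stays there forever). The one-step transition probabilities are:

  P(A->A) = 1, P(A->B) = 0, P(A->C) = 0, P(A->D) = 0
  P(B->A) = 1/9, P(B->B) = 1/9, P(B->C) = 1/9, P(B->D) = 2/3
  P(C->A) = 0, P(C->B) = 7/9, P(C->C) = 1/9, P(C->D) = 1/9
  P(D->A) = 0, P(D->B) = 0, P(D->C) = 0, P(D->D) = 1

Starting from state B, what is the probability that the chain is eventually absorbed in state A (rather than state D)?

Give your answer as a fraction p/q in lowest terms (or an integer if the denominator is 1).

Let a_i = P(absorbed in A | start in state i).
Boundary conditions: a_A = 1, a_D = 0.
For each transient state i, a_i = sum_j P(i->j) * a_j:
  a_B = 1/9*a_A + 1/9*a_B + 1/9*a_C + 2/3*a_D
  a_C = 0*a_A + 7/9*a_B + 1/9*a_C + 1/9*a_D

Substituting a_A = 1 and a_D = 0, rearrange to (I - Q) a = r where r[i] = P(i -> A):
  [8/9, -1/9] . (a_B, a_C) = 1/9
  [-7/9, 8/9] . (a_B, a_C) = 0

Solving yields:
  a_B = 8/57
  a_C = 7/57

Starting state is B, so the absorption probability is a_B = 8/57.

Answer: 8/57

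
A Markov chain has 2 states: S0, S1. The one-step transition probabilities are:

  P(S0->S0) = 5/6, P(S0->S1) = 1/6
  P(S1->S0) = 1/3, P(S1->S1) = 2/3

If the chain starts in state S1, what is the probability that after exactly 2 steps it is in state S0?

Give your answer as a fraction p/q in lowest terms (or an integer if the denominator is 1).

Answer: 1/2

Derivation:
Computing P^2 by repeated multiplication:
P^1 =
  S0: [5/6, 1/6]
  S1: [1/3, 2/3]
P^2 =
  S0: [3/4, 1/4]
  S1: [1/2, 1/2]

(P^2)[S1 -> S0] = 1/2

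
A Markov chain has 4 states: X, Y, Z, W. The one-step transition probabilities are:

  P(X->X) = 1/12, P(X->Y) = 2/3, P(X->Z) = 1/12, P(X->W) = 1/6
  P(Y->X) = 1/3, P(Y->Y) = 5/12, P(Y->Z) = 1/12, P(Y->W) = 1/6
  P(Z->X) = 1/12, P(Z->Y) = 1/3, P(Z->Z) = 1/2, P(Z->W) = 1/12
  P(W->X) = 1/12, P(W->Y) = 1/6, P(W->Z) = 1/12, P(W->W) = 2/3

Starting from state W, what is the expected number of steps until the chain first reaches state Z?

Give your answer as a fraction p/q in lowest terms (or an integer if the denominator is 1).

Answer: 12

Derivation:
Let h_i = expected steps to first reach Z from state i.
Boundary: h_Z = 0.
First-step equations for the other states:
  h_X = 1 + 1/12*h_X + 2/3*h_Y + 1/12*h_Z + 1/6*h_W
  h_Y = 1 + 1/3*h_X + 5/12*h_Y + 1/12*h_Z + 1/6*h_W
  h_W = 1 + 1/12*h_X + 1/6*h_Y + 1/12*h_Z + 2/3*h_W

Substituting h_Z = 0 and rearranging gives the linear system (I - Q) h = 1:
  [11/12, -2/3, -1/6] . (h_X, h_Y, h_W) = 1
  [-1/3, 7/12, -1/6] . (h_X, h_Y, h_W) = 1
  [-1/12, -1/6, 1/3] . (h_X, h_Y, h_W) = 1

Solving yields:
  h_X = 12
  h_Y = 12
  h_W = 12

Starting state is W, so the expected hitting time is h_W = 12.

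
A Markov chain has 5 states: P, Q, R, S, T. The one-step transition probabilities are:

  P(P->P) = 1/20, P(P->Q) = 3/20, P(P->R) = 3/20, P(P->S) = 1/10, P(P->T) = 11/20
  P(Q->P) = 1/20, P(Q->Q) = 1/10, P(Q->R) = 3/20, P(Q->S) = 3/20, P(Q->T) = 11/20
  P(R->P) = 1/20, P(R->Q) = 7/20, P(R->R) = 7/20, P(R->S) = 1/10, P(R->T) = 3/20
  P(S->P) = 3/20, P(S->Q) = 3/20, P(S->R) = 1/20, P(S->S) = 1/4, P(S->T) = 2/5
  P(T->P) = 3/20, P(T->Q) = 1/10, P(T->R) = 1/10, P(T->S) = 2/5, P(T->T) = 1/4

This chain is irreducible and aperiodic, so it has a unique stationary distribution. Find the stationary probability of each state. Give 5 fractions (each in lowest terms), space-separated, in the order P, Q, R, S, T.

The stationary distribution satisfies pi = pi * P, i.e.:
  pi_P = 1/20*pi_P + 1/20*pi_Q + 1/20*pi_R + 3/20*pi_S + 3/20*pi_T
  pi_Q = 3/20*pi_P + 1/10*pi_Q + 7/20*pi_R + 3/20*pi_S + 1/10*pi_T
  pi_R = 3/20*pi_P + 3/20*pi_Q + 7/20*pi_R + 1/20*pi_S + 1/10*pi_T
  pi_S = 1/10*pi_P + 3/20*pi_Q + 1/10*pi_R + 1/4*pi_S + 2/5*pi_T
  pi_T = 11/20*pi_P + 11/20*pi_Q + 3/20*pi_R + 2/5*pi_S + 1/4*pi_T
with normalization: pi_P + pi_Q + pi_R + pi_S + pi_T = 1.

Using the first 4 balance equations plus normalization, the linear system A*pi = b is:
  [-19/20, 1/20, 1/20, 3/20, 3/20] . pi = 0
  [3/20, -9/10, 7/20, 3/20, 1/10] . pi = 0
  [3/20, 3/20, -13/20, 1/20, 1/10] . pi = 0
  [1/10, 3/20, 1/10, -3/4, 2/5] . pi = 0
  [1, 1, 1, 1, 1] . pi = 1

Solving yields:
  pi_P = 16543/149852
  pi_Q = 5679/37463
  pi_R = 20089/149852
  pi_S = 9407/37463
  pi_T = 13219/37463

Verification (pi * P):
  16543/149852*1/20 + 5679/37463*1/20 + 20089/149852*1/20 + 9407/37463*3/20 + 13219/37463*3/20 = 16543/149852 = pi_P  (ok)
  16543/149852*3/20 + 5679/37463*1/10 + 20089/149852*7/20 + 9407/37463*3/20 + 13219/37463*1/10 = 5679/37463 = pi_Q  (ok)
  16543/149852*3/20 + 5679/37463*3/20 + 20089/149852*7/20 + 9407/37463*1/20 + 13219/37463*1/10 = 20089/149852 = pi_R  (ok)
  16543/149852*1/10 + 5679/37463*3/20 + 20089/149852*1/10 + 9407/37463*1/4 + 13219/37463*2/5 = 9407/37463 = pi_S  (ok)
  16543/149852*11/20 + 5679/37463*11/20 + 20089/149852*3/20 + 9407/37463*2/5 + 13219/37463*1/4 = 13219/37463 = pi_T  (ok)

Answer: 16543/149852 5679/37463 20089/149852 9407/37463 13219/37463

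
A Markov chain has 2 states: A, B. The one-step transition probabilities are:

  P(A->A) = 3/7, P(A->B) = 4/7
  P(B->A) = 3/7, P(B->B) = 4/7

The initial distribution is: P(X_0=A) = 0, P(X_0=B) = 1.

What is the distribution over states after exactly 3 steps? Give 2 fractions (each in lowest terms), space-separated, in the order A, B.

Answer: 3/7 4/7

Derivation:
Propagating the distribution step by step (d_{t+1} = d_t * P):
d_0 = (A=0, B=1)
  d_1[A] = 0*3/7 + 1*3/7 = 3/7
  d_1[B] = 0*4/7 + 1*4/7 = 4/7
d_1 = (A=3/7, B=4/7)
  d_2[A] = 3/7*3/7 + 4/7*3/7 = 3/7
  d_2[B] = 3/7*4/7 + 4/7*4/7 = 4/7
d_2 = (A=3/7, B=4/7)
  d_3[A] = 3/7*3/7 + 4/7*3/7 = 3/7
  d_3[B] = 3/7*4/7 + 4/7*4/7 = 4/7
d_3 = (A=3/7, B=4/7)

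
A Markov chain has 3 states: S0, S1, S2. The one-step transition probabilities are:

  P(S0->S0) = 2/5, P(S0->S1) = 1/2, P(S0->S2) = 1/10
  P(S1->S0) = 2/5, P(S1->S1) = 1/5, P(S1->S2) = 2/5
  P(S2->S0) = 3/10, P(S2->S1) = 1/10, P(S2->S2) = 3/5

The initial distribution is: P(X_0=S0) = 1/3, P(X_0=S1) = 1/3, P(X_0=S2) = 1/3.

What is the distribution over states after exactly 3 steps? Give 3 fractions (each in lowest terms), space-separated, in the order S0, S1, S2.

Propagating the distribution step by step (d_{t+1} = d_t * P):
d_0 = (S0=1/3, S1=1/3, S2=1/3)
  d_1[S0] = 1/3*2/5 + 1/3*2/5 + 1/3*3/10 = 11/30
  d_1[S1] = 1/3*1/2 + 1/3*1/5 + 1/3*1/10 = 4/15
  d_1[S2] = 1/3*1/10 + 1/3*2/5 + 1/3*3/5 = 11/30
d_1 = (S0=11/30, S1=4/15, S2=11/30)
  d_2[S0] = 11/30*2/5 + 4/15*2/5 + 11/30*3/10 = 109/300
  d_2[S1] = 11/30*1/2 + 4/15*1/5 + 11/30*1/10 = 41/150
  d_2[S2] = 11/30*1/10 + 4/15*2/5 + 11/30*3/5 = 109/300
d_2 = (S0=109/300, S1=41/150, S2=109/300)
  d_3[S0] = 109/300*2/5 + 41/150*2/5 + 109/300*3/10 = 1091/3000
  d_3[S1] = 109/300*1/2 + 41/150*1/5 + 109/300*1/10 = 409/1500
  d_3[S2] = 109/300*1/10 + 41/150*2/5 + 109/300*3/5 = 1091/3000
d_3 = (S0=1091/3000, S1=409/1500, S2=1091/3000)

Answer: 1091/3000 409/1500 1091/3000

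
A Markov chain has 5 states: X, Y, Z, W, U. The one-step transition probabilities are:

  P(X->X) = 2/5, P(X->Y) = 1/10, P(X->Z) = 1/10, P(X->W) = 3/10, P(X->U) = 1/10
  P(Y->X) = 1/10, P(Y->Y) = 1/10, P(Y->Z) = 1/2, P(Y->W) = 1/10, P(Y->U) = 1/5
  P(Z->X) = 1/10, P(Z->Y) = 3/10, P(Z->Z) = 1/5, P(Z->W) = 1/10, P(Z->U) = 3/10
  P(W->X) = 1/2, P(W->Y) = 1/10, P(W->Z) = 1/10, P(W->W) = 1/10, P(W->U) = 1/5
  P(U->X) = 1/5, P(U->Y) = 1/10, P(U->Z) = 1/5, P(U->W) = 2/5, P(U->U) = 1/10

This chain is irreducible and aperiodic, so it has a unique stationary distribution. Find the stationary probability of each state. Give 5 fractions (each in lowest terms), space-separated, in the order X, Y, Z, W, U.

The stationary distribution satisfies pi = pi * P, i.e.:
  pi_X = 2/5*pi_X + 1/10*pi_Y + 1/10*pi_Z + 1/2*pi_W + 1/5*pi_U
  pi_Y = 1/10*pi_X + 1/10*pi_Y + 3/10*pi_Z + 1/10*pi_W + 1/10*pi_U
  pi_Z = 1/10*pi_X + 1/2*pi_Y + 1/5*pi_Z + 1/10*pi_W + 1/5*pi_U
  pi_W = 3/10*pi_X + 1/10*pi_Y + 1/10*pi_Z + 1/10*pi_W + 2/5*pi_U
  pi_U = 1/10*pi_X + 1/5*pi_Y + 3/10*pi_Z + 1/5*pi_W + 1/10*pi_U
with normalization: pi_X + pi_Y + pi_Z + pi_W + pi_U = 1.

Using the first 4 balance equations plus normalization, the linear system A*pi = b is:
  [-3/5, 1/10, 1/10, 1/2, 1/5] . pi = 0
  [1/10, -9/10, 3/10, 1/10, 1/10] . pi = 0
  [1/10, 1/2, -4/5, 1/10, 1/5] . pi = 0
  [3/10, 1/10, 1/10, -9/10, 2/5] . pi = 0
  [1, 1, 1, 1, 1] . pi = 1

Solving yields:
  pi_X = 1367/4759
  pi_Y = 1317/9518
  pi_Z = 913/4759
  pi_W = 1993/9518
  pi_U = 824/4759

Verification (pi * P):
  1367/4759*2/5 + 1317/9518*1/10 + 913/4759*1/10 + 1993/9518*1/2 + 824/4759*1/5 = 1367/4759 = pi_X  (ok)
  1367/4759*1/10 + 1317/9518*1/10 + 913/4759*3/10 + 1993/9518*1/10 + 824/4759*1/10 = 1317/9518 = pi_Y  (ok)
  1367/4759*1/10 + 1317/9518*1/2 + 913/4759*1/5 + 1993/9518*1/10 + 824/4759*1/5 = 913/4759 = pi_Z  (ok)
  1367/4759*3/10 + 1317/9518*1/10 + 913/4759*1/10 + 1993/9518*1/10 + 824/4759*2/5 = 1993/9518 = pi_W  (ok)
  1367/4759*1/10 + 1317/9518*1/5 + 913/4759*3/10 + 1993/9518*1/5 + 824/4759*1/10 = 824/4759 = pi_U  (ok)

Answer: 1367/4759 1317/9518 913/4759 1993/9518 824/4759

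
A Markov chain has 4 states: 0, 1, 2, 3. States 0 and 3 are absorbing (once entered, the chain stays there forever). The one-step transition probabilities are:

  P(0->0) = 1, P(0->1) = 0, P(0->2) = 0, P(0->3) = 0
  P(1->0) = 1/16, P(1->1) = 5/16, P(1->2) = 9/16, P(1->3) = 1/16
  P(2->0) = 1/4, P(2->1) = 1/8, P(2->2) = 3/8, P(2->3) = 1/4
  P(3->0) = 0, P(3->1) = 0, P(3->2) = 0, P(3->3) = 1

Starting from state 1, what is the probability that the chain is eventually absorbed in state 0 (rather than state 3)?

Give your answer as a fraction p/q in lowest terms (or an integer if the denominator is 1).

Let a_i = P(absorbed in 0 | start in state i).
Boundary conditions: a_0 = 1, a_3 = 0.
For each transient state i, a_i = sum_j P(i->j) * a_j:
  a_1 = 1/16*a_0 + 5/16*a_1 + 9/16*a_2 + 1/16*a_3
  a_2 = 1/4*a_0 + 1/8*a_1 + 3/8*a_2 + 1/4*a_3

Substituting a_0 = 1 and a_3 = 0, rearrange to (I - Q) a = r where r[i] = P(i -> 0):
  [11/16, -9/16] . (a_1, a_2) = 1/16
  [-1/8, 5/8] . (a_1, a_2) = 1/4

Solving yields:
  a_1 = 1/2
  a_2 = 1/2

Starting state is 1, so the absorption probability is a_1 = 1/2.

Answer: 1/2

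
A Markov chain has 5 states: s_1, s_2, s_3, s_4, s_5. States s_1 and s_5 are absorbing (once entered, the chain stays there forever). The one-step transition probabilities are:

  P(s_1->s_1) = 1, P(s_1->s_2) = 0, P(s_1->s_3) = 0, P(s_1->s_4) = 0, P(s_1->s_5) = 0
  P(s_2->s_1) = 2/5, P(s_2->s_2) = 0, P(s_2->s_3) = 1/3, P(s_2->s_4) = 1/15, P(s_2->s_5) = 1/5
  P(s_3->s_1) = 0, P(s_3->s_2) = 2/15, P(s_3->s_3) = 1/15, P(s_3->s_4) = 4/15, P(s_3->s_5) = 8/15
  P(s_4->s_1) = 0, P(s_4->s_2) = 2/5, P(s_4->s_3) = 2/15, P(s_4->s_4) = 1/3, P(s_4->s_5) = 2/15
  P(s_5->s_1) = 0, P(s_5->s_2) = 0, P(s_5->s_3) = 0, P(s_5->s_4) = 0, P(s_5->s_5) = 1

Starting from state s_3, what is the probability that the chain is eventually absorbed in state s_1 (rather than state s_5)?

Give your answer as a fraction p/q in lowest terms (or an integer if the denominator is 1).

Answer: 3/19

Derivation:
Let a_i = P(absorbed in s_1 | start in state i).
Boundary conditions: a_s_1 = 1, a_s_5 = 0.
For each transient state i, a_i = sum_j P(i->j) * a_j:
  a_s_2 = 2/5*a_s_1 + 0*a_s_2 + 1/3*a_s_3 + 1/15*a_s_4 + 1/5*a_s_5
  a_s_3 = 0*a_s_1 + 2/15*a_s_2 + 1/15*a_s_3 + 4/15*a_s_4 + 8/15*a_s_5
  a_s_4 = 0*a_s_1 + 2/5*a_s_2 + 2/15*a_s_3 + 1/3*a_s_4 + 2/15*a_s_5

Substituting a_s_1 = 1 and a_s_5 = 0, rearrange to (I - Q) a = r where r[i] = P(i -> s_1):
  [1, -1/3, -1/15] . (a_s_2, a_s_3, a_s_4) = 2/5
  [-2/15, 14/15, -4/15] . (a_s_2, a_s_3, a_s_4) = 0
  [-2/5, -2/15, 2/3] . (a_s_2, a_s_3, a_s_4) = 0

Solving yields:
  a_s_2 = 9/19
  a_s_3 = 3/19
  a_s_4 = 6/19

Starting state is s_3, so the absorption probability is a_s_3 = 3/19.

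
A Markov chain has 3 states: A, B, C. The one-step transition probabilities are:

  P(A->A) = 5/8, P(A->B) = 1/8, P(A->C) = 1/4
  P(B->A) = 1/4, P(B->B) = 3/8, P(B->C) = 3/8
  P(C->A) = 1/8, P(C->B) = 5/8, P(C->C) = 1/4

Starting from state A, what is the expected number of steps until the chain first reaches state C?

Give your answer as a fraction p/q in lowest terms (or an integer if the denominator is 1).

Answer: 48/13

Derivation:
Let h_i = expected steps to first reach C from state i.
Boundary: h_C = 0.
First-step equations for the other states:
  h_A = 1 + 5/8*h_A + 1/8*h_B + 1/4*h_C
  h_B = 1 + 1/4*h_A + 3/8*h_B + 3/8*h_C

Substituting h_C = 0 and rearranging gives the linear system (I - Q) h = 1:
  [3/8, -1/8] . (h_A, h_B) = 1
  [-1/4, 5/8] . (h_A, h_B) = 1

Solving yields:
  h_A = 48/13
  h_B = 40/13

Starting state is A, so the expected hitting time is h_A = 48/13.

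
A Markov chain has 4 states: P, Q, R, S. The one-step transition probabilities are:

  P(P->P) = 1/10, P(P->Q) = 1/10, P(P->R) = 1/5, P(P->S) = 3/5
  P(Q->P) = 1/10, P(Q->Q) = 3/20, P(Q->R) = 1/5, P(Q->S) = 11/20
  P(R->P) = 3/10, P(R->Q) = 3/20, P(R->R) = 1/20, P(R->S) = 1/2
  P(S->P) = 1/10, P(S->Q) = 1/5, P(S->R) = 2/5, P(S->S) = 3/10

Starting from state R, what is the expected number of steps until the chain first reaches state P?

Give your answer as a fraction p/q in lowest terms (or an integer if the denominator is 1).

Answer: 4790/867

Derivation:
Let h_i = expected steps to first reach P from state i.
Boundary: h_P = 0.
First-step equations for the other states:
  h_Q = 1 + 1/10*h_P + 3/20*h_Q + 1/5*h_R + 11/20*h_S
  h_R = 1 + 3/10*h_P + 3/20*h_Q + 1/20*h_R + 1/2*h_S
  h_S = 1 + 1/10*h_P + 1/5*h_Q + 2/5*h_R + 3/10*h_S

Substituting h_P = 0 and rearranging gives the linear system (I - Q) h = 1:
  [17/20, -1/5, -11/20] . (h_Q, h_R, h_S) = 1
  [-3/20, 19/20, -1/2] . (h_Q, h_R, h_S) = 1
  [-1/5, -2/5, 7/10] . (h_Q, h_R, h_S) = 1

Solving yields:
  h_Q = 1930/289
  h_R = 4790/867
  h_S = 5630/867

Starting state is R, so the expected hitting time is h_R = 4790/867.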